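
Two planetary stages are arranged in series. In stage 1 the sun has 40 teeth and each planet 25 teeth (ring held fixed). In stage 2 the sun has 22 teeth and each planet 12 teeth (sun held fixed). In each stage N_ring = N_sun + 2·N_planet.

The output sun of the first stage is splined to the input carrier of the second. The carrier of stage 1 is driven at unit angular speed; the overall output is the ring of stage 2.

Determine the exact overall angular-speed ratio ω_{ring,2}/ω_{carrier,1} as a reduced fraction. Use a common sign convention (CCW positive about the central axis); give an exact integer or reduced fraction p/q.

221/46

Stage 1: N_ring = 40 + 2·25 = 90
Stage 1: 40(ω_s−ω_c) = −90(ω_r−ω_c),  ω_r=0, ω_c=1
Stage 1: ω_s = 1 − (90/40)(0−1) = 13/4
  ⇒ ω_s¹/ω_c¹ = 13/4
Stage 2: N_ring = 22 + 2·12 = 46
Stage 2: 22(ω_s−ω_c) = −46(ω_r−ω_c),  ω_s=0, ω_c=1
Stage 2: ω_r = 1 − (22/46)(0−1) = 34/23
  ⇒ ω_r²/ω_c² = 34/23
Coupling ω_c² = ω_s¹ ⇒ overall = 13/4 × 34/23 = 221/46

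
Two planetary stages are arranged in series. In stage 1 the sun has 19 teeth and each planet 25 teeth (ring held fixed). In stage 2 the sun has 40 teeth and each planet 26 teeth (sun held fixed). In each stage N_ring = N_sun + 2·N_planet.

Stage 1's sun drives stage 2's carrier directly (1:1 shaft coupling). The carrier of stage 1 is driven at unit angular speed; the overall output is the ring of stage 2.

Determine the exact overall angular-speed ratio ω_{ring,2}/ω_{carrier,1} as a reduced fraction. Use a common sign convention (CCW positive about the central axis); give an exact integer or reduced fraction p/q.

2904/437

Stage 1: N_ring = 19 + 2·25 = 69
Stage 1: 19(ω_s−ω_c) = −69(ω_r−ω_c),  ω_r=0, ω_c=1
Stage 1: ω_s = 1 − (69/19)(0−1) = 88/19
  ⇒ ω_s¹/ω_c¹ = 88/19
Stage 2: N_ring = 40 + 2·26 = 92
Stage 2: 40(ω_s−ω_c) = −92(ω_r−ω_c),  ω_s=0, ω_c=1
Stage 2: ω_r = 1 − (40/92)(0−1) = 33/23
  ⇒ ω_r²/ω_c² = 33/23
Coupling ω_c² = ω_s¹ ⇒ overall = 88/19 × 33/23 = 2904/437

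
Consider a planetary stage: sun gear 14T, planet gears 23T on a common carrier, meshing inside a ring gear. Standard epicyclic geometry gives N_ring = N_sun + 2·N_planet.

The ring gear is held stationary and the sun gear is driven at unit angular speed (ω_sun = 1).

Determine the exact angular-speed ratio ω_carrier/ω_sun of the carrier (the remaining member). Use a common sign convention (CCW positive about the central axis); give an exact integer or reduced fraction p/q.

7/37

N_ring = 14 + 2·23 = 60
14(ω_s−ω_c) = −60(ω_r−ω_c),  ω_r=0, ω_s=1
14(1−ω_c) = −60(0−ω_c)  ⇒  74ω_c = 14  ⇒  ω_c = 7/37
ω_c/ω_s = 7/37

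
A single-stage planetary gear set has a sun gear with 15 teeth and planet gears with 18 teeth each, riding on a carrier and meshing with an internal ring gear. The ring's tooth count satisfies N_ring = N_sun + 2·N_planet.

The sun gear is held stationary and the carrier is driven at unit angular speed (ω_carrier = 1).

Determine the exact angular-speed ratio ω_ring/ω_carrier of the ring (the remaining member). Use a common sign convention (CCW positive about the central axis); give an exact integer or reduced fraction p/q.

22/17

N_ring = 15 + 2·18 = 51
15(ω_s−ω_c) = −51(ω_r−ω_c),  ω_s=0, ω_c=1
ω_r = 1 − (15/51)(0−1) = 22/17
ω_r/ω_c = 22/17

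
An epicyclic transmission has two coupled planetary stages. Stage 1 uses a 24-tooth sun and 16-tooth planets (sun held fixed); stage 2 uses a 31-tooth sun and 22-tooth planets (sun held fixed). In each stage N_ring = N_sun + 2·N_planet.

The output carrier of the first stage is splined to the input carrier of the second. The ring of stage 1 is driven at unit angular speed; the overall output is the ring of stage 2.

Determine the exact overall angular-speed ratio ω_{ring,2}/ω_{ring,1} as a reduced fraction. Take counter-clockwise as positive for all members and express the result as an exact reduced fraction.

371/375

Stage 1: N_ring = 24 + 2·16 = 56
Stage 1: 24(ω_s−ω_c) = −56(ω_r−ω_c),  ω_s=0, ω_r=1
Stage 1: 24(0−ω_c) = −56(1−ω_c)  ⇒  80ω_c = 56  ⇒  ω_c = 7/10
  ⇒ ω_c¹/ω_r¹ = 7/10
Stage 2: N_ring = 31 + 2·22 = 75
Stage 2: 31(ω_s−ω_c) = −75(ω_r−ω_c),  ω_s=0, ω_c=1
Stage 2: ω_r = 1 − (31/75)(0−1) = 106/75
  ⇒ ω_r²/ω_c² = 106/75
Coupling ω_c² = ω_c¹ ⇒ overall = 7/10 × 106/75 = 371/375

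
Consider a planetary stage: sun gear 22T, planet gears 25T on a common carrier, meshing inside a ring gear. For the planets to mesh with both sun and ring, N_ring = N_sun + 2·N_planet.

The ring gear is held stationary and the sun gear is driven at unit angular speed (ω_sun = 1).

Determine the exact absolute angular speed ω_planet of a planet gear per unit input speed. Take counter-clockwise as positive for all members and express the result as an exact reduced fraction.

-11/25

N_ring = 22 + 2·25 = 72
22(ω_s−ω_c) = −72(ω_r−ω_c),  ω_r=0, ω_s=1
22(1−ω_c) = −72(0−ω_c)  ⇒  94ω_c = 22  ⇒  ω_c = 11/47
sun–planet: 22·(1−11/47) = −25·(ω_p−ω_c)  ⇒  ω_p−ω_c = −(22/25)·(36/47) = -792/1175
ω_p = 11/47 − 792/1175 = -11/25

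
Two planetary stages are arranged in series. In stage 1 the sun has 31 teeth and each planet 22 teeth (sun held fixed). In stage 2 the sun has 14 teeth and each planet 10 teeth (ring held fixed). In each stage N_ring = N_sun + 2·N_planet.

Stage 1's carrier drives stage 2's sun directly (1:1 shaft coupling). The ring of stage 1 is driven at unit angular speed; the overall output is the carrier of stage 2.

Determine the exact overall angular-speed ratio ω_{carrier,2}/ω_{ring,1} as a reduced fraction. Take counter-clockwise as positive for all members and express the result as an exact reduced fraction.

Stage 1: N_ring = 31 + 2·22 = 75
Stage 1: 31(ω_s−ω_c) = −75(ω_r−ω_c),  ω_s=0, ω_r=1
Stage 1: 31(0−ω_c) = −75(1−ω_c)  ⇒  106ω_c = 75  ⇒  ω_c = 75/106
  ⇒ ω_c¹/ω_r¹ = 75/106
Stage 2: N_ring = 14 + 2·10 = 34
Stage 2: 14(ω_s−ω_c) = −34(ω_r−ω_c),  ω_r=0, ω_s=1
Stage 2: 14(1−ω_c) = −34(0−ω_c)  ⇒  48ω_c = 14  ⇒  ω_c = 7/24
  ⇒ ω_c²/ω_s² = 7/24
Coupling ω_s² = ω_c¹ ⇒ overall = 75/106 × 7/24 = 175/848

175/848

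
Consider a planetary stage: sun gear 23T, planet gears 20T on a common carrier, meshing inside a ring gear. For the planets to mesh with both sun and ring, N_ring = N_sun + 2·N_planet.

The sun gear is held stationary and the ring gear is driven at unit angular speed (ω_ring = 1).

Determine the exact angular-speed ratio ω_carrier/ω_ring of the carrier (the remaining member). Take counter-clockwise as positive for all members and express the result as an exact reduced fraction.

63/86

N_ring = 23 + 2·20 = 63
23(ω_s−ω_c) = −63(ω_r−ω_c),  ω_s=0, ω_r=1
23(0−ω_c) = −63(1−ω_c)  ⇒  86ω_c = 63  ⇒  ω_c = 63/86
ω_c/ω_r = 63/86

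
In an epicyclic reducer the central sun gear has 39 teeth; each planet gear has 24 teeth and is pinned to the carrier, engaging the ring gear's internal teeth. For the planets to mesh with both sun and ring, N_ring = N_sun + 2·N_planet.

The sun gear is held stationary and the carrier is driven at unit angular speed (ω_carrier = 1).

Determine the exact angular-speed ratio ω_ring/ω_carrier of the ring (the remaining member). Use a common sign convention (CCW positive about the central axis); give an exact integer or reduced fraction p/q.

42/29

N_ring = 39 + 2·24 = 87
39(ω_s−ω_c) = −87(ω_r−ω_c),  ω_s=0, ω_c=1
ω_r = 1 − (39/87)(0−1) = 42/29
ω_r/ω_c = 42/29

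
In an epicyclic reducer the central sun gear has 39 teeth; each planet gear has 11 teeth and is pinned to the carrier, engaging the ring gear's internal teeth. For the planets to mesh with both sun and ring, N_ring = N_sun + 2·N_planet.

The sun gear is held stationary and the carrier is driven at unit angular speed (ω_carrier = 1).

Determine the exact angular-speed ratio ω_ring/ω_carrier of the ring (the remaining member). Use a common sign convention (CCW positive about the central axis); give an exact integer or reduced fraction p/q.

100/61

N_ring = 39 + 2·11 = 61
39(ω_s−ω_c) = −61(ω_r−ω_c),  ω_s=0, ω_c=1
ω_r = 1 − (39/61)(0−1) = 100/61
ω_r/ω_c = 100/61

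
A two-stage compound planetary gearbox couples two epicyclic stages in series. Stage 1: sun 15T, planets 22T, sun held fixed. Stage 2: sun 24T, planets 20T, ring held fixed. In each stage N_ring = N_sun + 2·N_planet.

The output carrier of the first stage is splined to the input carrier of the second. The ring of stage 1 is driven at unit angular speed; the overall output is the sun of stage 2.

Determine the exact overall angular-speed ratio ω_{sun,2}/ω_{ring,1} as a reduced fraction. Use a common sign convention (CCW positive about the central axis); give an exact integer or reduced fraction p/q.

Stage 1: N_ring = 15 + 2·22 = 59
Stage 1: 15(ω_s−ω_c) = −59(ω_r−ω_c),  ω_s=0, ω_r=1
Stage 1: 15(0−ω_c) = −59(1−ω_c)  ⇒  74ω_c = 59  ⇒  ω_c = 59/74
  ⇒ ω_c¹/ω_r¹ = 59/74
Stage 2: N_ring = 24 + 2·20 = 64
Stage 2: 24(ω_s−ω_c) = −64(ω_r−ω_c),  ω_r=0, ω_c=1
Stage 2: ω_s = 1 − (64/24)(0−1) = 11/3
  ⇒ ω_s²/ω_c² = 11/3
Coupling ω_c² = ω_c¹ ⇒ overall = 59/74 × 11/3 = 649/222

649/222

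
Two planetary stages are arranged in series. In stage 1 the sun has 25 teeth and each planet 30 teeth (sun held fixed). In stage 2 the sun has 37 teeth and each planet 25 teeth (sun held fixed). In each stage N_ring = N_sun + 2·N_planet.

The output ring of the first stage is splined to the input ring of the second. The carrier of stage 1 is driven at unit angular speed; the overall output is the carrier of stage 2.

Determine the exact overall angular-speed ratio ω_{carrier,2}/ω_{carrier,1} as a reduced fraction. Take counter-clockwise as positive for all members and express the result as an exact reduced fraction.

957/1054

Stage 1: N_ring = 25 + 2·30 = 85
Stage 1: 25(ω_s−ω_c) = −85(ω_r−ω_c),  ω_s=0, ω_c=1
Stage 1: ω_r = 1 − (25/85)(0−1) = 22/17
  ⇒ ω_r¹/ω_c¹ = 22/17
Stage 2: N_ring = 37 + 2·25 = 87
Stage 2: 37(ω_s−ω_c) = −87(ω_r−ω_c),  ω_s=0, ω_r=1
Stage 2: 37(0−ω_c) = −87(1−ω_c)  ⇒  124ω_c = 87  ⇒  ω_c = 87/124
  ⇒ ω_c²/ω_r² = 87/124
Coupling ω_r² = ω_r¹ ⇒ overall = 22/17 × 87/124 = 957/1054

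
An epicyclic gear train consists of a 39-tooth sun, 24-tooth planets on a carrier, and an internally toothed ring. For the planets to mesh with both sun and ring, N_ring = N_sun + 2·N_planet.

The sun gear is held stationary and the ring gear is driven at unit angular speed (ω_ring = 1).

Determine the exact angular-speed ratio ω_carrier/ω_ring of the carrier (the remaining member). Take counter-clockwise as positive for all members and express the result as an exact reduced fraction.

N_ring = 39 + 2·24 = 87
39(ω_s−ω_c) = −87(ω_r−ω_c),  ω_s=0, ω_r=1
39(0−ω_c) = −87(1−ω_c)  ⇒  126ω_c = 87  ⇒  ω_c = 29/42
ω_c/ω_r = 29/42

29/42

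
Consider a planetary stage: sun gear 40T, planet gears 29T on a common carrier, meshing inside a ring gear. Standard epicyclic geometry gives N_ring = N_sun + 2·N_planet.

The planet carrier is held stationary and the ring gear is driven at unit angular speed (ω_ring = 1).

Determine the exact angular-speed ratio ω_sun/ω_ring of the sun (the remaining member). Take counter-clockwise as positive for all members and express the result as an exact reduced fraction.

N_ring = 40 + 2·29 = 98
40(ω_s−ω_c) = −98(ω_r−ω_c),  ω_c=0, ω_r=1
ω_s = 0 − (98/40)(1−0) = -49/20
ω_s/ω_r = -49/20

-49/20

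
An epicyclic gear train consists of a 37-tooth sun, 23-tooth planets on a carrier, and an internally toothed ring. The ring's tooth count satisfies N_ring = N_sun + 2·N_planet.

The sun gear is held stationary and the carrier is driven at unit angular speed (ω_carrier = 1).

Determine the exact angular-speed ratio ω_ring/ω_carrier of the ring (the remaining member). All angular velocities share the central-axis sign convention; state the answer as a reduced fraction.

N_ring = 37 + 2·23 = 83
37(ω_s−ω_c) = −83(ω_r−ω_c),  ω_s=0, ω_c=1
ω_r = 1 − (37/83)(0−1) = 120/83
ω_r/ω_c = 120/83

120/83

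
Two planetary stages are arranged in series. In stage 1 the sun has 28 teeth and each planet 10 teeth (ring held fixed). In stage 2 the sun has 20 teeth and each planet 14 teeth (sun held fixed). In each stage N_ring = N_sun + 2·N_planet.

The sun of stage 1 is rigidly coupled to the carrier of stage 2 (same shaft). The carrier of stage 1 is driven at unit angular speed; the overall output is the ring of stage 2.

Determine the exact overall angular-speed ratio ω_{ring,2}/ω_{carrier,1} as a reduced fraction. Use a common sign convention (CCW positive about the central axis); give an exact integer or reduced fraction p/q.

323/84

Stage 1: N_ring = 28 + 2·10 = 48
Stage 1: 28(ω_s−ω_c) = −48(ω_r−ω_c),  ω_r=0, ω_c=1
Stage 1: ω_s = 1 − (48/28)(0−1) = 19/7
  ⇒ ω_s¹/ω_c¹ = 19/7
Stage 2: N_ring = 20 + 2·14 = 48
Stage 2: 20(ω_s−ω_c) = −48(ω_r−ω_c),  ω_s=0, ω_c=1
Stage 2: ω_r = 1 − (20/48)(0−1) = 17/12
  ⇒ ω_r²/ω_c² = 17/12
Coupling ω_c² = ω_s¹ ⇒ overall = 19/7 × 17/12 = 323/84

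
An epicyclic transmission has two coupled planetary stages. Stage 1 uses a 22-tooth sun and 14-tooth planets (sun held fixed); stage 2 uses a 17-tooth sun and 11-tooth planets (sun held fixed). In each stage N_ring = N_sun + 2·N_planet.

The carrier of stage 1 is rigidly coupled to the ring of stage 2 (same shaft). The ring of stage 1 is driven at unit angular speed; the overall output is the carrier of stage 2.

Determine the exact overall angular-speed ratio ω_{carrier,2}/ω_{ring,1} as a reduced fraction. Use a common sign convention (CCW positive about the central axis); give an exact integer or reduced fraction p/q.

325/672

Stage 1: N_ring = 22 + 2·14 = 50
Stage 1: 22(ω_s−ω_c) = −50(ω_r−ω_c),  ω_s=0, ω_r=1
Stage 1: 22(0−ω_c) = −50(1−ω_c)  ⇒  72ω_c = 50  ⇒  ω_c = 25/36
  ⇒ ω_c¹/ω_r¹ = 25/36
Stage 2: N_ring = 17 + 2·11 = 39
Stage 2: 17(ω_s−ω_c) = −39(ω_r−ω_c),  ω_s=0, ω_r=1
Stage 2: 17(0−ω_c) = −39(1−ω_c)  ⇒  56ω_c = 39  ⇒  ω_c = 39/56
  ⇒ ω_c²/ω_r² = 39/56
Coupling ω_r² = ω_c¹ ⇒ overall = 25/36 × 39/56 = 325/672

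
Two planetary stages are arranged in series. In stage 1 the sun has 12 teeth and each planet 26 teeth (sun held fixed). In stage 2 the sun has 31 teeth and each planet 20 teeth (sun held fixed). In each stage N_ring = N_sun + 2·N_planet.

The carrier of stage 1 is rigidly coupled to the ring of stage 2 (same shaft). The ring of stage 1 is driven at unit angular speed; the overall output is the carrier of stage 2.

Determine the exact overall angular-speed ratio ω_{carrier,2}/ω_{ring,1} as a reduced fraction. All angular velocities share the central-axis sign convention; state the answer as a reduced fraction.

Stage 1: N_ring = 12 + 2·26 = 64
Stage 1: 12(ω_s−ω_c) = −64(ω_r−ω_c),  ω_s=0, ω_r=1
Stage 1: 12(0−ω_c) = −64(1−ω_c)  ⇒  76ω_c = 64  ⇒  ω_c = 16/19
  ⇒ ω_c¹/ω_r¹ = 16/19
Stage 2: N_ring = 31 + 2·20 = 71
Stage 2: 31(ω_s−ω_c) = −71(ω_r−ω_c),  ω_s=0, ω_r=1
Stage 2: 31(0−ω_c) = −71(1−ω_c)  ⇒  102ω_c = 71  ⇒  ω_c = 71/102
  ⇒ ω_c²/ω_r² = 71/102
Coupling ω_r² = ω_c¹ ⇒ overall = 16/19 × 71/102 = 568/969

568/969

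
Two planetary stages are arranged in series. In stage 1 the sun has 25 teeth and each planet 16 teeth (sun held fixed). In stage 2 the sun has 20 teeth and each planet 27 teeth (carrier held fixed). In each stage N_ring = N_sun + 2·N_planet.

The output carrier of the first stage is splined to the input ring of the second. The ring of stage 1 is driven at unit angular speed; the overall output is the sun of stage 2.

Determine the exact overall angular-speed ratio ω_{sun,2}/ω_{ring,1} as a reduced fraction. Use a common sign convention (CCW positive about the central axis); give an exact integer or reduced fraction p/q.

Stage 1: N_ring = 25 + 2·16 = 57
Stage 1: 25(ω_s−ω_c) = −57(ω_r−ω_c),  ω_s=0, ω_r=1
Stage 1: 25(0−ω_c) = −57(1−ω_c)  ⇒  82ω_c = 57  ⇒  ω_c = 57/82
  ⇒ ω_c¹/ω_r¹ = 57/82
Stage 2: N_ring = 20 + 2·27 = 74
Stage 2: 20(ω_s−ω_c) = −74(ω_r−ω_c),  ω_c=0, ω_r=1
Stage 2: ω_s = 0 − (74/20)(1−0) = -37/10
  ⇒ ω_s²/ω_r² = -37/10
Coupling ω_r² = ω_c¹ ⇒ overall = 57/82 × -37/10 = -2109/820

-2109/820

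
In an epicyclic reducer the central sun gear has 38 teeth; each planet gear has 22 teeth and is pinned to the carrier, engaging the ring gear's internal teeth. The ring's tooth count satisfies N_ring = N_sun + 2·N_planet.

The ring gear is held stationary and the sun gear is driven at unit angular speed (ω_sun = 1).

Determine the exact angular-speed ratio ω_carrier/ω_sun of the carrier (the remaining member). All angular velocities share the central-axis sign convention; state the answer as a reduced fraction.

N_ring = 38 + 2·22 = 82
38(ω_s−ω_c) = −82(ω_r−ω_c),  ω_r=0, ω_s=1
38(1−ω_c) = −82(0−ω_c)  ⇒  120ω_c = 38  ⇒  ω_c = 19/60
ω_c/ω_s = 19/60

19/60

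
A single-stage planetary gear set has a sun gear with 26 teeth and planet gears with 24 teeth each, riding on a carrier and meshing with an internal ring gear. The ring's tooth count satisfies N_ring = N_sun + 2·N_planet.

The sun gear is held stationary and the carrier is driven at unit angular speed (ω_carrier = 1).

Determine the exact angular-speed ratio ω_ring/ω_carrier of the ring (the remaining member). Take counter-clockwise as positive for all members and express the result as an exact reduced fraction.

N_ring = 26 + 2·24 = 74
26(ω_s−ω_c) = −74(ω_r−ω_c),  ω_s=0, ω_c=1
ω_r = 1 − (26/74)(0−1) = 50/37
ω_r/ω_c = 50/37

50/37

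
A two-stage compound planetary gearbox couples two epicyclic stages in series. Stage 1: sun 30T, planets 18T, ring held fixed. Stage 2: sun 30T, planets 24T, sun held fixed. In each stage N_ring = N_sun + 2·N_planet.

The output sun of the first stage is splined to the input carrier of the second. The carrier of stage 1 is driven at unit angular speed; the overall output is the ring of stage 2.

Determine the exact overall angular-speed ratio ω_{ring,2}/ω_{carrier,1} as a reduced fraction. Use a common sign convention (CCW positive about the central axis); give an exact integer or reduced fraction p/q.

Stage 1: N_ring = 30 + 2·18 = 66
Stage 1: 30(ω_s−ω_c) = −66(ω_r−ω_c),  ω_r=0, ω_c=1
Stage 1: ω_s = 1 − (66/30)(0−1) = 16/5
  ⇒ ω_s¹/ω_c¹ = 16/5
Stage 2: N_ring = 30 + 2·24 = 78
Stage 2: 30(ω_s−ω_c) = −78(ω_r−ω_c),  ω_s=0, ω_c=1
Stage 2: ω_r = 1 − (30/78)(0−1) = 18/13
  ⇒ ω_r²/ω_c² = 18/13
Coupling ω_c² = ω_s¹ ⇒ overall = 16/5 × 18/13 = 288/65

288/65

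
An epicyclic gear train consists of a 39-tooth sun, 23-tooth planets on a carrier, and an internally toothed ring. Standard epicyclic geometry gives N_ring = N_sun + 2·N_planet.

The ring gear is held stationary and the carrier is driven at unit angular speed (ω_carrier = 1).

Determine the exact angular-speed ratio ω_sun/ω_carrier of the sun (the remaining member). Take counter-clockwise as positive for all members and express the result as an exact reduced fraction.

N_ring = 39 + 2·23 = 85
39(ω_s−ω_c) = −85(ω_r−ω_c),  ω_r=0, ω_c=1
ω_s = 1 − (85/39)(0−1) = 124/39
ω_s/ω_c = 124/39

124/39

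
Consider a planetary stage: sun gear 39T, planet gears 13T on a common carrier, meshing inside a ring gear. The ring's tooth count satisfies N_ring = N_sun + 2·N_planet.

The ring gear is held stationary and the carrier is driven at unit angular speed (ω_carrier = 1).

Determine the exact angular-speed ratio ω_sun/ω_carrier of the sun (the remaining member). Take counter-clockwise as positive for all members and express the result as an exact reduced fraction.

8/3

N_ring = 39 + 2·13 = 65
39(ω_s−ω_c) = −65(ω_r−ω_c),  ω_r=0, ω_c=1
ω_s = 1 − (65/39)(0−1) = 8/3
ω_s/ω_c = 8/3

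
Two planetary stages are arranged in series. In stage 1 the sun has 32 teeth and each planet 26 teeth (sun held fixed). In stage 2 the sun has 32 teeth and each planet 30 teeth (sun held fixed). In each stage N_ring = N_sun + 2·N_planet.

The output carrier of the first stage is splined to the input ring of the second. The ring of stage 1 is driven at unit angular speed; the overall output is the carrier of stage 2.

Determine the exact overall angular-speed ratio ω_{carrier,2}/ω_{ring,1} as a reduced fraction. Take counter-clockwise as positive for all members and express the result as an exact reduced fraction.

Stage 1: N_ring = 32 + 2·26 = 84
Stage 1: 32(ω_s−ω_c) = −84(ω_r−ω_c),  ω_s=0, ω_r=1
Stage 1: 32(0−ω_c) = −84(1−ω_c)  ⇒  116ω_c = 84  ⇒  ω_c = 21/29
  ⇒ ω_c¹/ω_r¹ = 21/29
Stage 2: N_ring = 32 + 2·30 = 92
Stage 2: 32(ω_s−ω_c) = −92(ω_r−ω_c),  ω_s=0, ω_r=1
Stage 2: 32(0−ω_c) = −92(1−ω_c)  ⇒  124ω_c = 92  ⇒  ω_c = 23/31
  ⇒ ω_c²/ω_r² = 23/31
Coupling ω_r² = ω_c¹ ⇒ overall = 21/29 × 23/31 = 483/899

483/899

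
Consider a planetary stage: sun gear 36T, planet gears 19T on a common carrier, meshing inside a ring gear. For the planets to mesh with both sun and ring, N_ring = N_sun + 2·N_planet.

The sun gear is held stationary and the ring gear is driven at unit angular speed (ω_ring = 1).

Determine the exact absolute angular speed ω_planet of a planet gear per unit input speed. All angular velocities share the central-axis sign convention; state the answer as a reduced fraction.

37/19

N_ring = 36 + 2·19 = 74
36(ω_s−ω_c) = −74(ω_r−ω_c),  ω_s=0, ω_r=1
36(0−ω_c) = −74(1−ω_c)  ⇒  110ω_c = 74  ⇒  ω_c = 37/55
sun–planet: 36·(0−37/55) = −19·(ω_p−ω_c)  ⇒  ω_p−ω_c = −(36/19)·(-37/55) = 1332/1045
ω_p = 37/55 + 1332/1045 = 37/19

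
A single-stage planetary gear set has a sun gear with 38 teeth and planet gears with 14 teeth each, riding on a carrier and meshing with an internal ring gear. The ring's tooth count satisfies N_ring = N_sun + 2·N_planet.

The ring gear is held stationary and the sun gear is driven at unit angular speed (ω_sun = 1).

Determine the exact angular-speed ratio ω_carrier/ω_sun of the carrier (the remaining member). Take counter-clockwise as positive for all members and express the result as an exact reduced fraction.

N_ring = 38 + 2·14 = 66
38(ω_s−ω_c) = −66(ω_r−ω_c),  ω_r=0, ω_s=1
38(1−ω_c) = −66(0−ω_c)  ⇒  104ω_c = 38  ⇒  ω_c = 19/52
ω_c/ω_s = 19/52

19/52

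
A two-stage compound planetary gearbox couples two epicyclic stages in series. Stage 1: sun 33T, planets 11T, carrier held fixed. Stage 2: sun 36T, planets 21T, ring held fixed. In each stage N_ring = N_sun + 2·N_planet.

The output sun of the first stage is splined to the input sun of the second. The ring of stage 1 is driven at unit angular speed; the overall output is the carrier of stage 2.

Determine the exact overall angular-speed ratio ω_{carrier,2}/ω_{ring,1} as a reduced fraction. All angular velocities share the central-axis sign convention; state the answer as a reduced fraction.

Stage 1: N_ring = 33 + 2·11 = 55
Stage 1: 33(ω_s−ω_c) = −55(ω_r−ω_c),  ω_c=0, ω_r=1
Stage 1: ω_s = 0 − (55/33)(1−0) = -5/3
  ⇒ ω_s¹/ω_r¹ = -5/3
Stage 2: N_ring = 36 + 2·21 = 78
Stage 2: 36(ω_s−ω_c) = −78(ω_r−ω_c),  ω_r=0, ω_s=1
Stage 2: 36(1−ω_c) = −78(0−ω_c)  ⇒  114ω_c = 36  ⇒  ω_c = 6/19
  ⇒ ω_c²/ω_s² = 6/19
Coupling ω_s² = ω_s¹ ⇒ overall = -5/3 × 6/19 = -10/19

-10/19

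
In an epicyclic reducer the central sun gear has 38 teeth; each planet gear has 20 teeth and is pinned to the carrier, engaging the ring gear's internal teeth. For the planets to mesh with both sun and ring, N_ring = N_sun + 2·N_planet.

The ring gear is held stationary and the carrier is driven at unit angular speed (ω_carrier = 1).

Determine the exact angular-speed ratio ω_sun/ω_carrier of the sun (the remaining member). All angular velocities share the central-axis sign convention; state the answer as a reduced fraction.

N_ring = 38 + 2·20 = 78
38(ω_s−ω_c) = −78(ω_r−ω_c),  ω_r=0, ω_c=1
ω_s = 1 − (78/38)(0−1) = 58/19
ω_s/ω_c = 58/19

58/19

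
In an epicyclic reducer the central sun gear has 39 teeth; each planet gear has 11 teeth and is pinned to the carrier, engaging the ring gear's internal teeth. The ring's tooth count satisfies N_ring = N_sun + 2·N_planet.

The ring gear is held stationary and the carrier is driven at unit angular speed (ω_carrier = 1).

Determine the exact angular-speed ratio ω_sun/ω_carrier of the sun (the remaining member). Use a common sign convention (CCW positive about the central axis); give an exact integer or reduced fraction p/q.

N_ring = 39 + 2·11 = 61
39(ω_s−ω_c) = −61(ω_r−ω_c),  ω_r=0, ω_c=1
ω_s = 1 − (61/39)(0−1) = 100/39
ω_s/ω_c = 100/39

100/39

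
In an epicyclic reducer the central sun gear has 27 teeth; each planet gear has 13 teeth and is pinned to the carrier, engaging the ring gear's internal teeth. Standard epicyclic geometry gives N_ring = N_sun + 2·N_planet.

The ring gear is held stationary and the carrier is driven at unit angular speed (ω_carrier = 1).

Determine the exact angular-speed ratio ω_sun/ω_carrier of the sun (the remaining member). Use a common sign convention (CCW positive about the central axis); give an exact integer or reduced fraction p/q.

80/27

N_ring = 27 + 2·13 = 53
27(ω_s−ω_c) = −53(ω_r−ω_c),  ω_r=0, ω_c=1
ω_s = 1 − (53/27)(0−1) = 80/27
ω_s/ω_c = 80/27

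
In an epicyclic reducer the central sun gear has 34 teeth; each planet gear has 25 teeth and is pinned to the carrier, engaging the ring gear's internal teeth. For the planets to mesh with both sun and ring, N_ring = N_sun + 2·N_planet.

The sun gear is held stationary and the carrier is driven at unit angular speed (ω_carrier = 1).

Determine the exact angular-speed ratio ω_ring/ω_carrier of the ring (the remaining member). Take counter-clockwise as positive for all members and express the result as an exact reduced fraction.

N_ring = 34 + 2·25 = 84
34(ω_s−ω_c) = −84(ω_r−ω_c),  ω_s=0, ω_c=1
ω_r = 1 − (34/84)(0−1) = 59/42
ω_r/ω_c = 59/42

59/42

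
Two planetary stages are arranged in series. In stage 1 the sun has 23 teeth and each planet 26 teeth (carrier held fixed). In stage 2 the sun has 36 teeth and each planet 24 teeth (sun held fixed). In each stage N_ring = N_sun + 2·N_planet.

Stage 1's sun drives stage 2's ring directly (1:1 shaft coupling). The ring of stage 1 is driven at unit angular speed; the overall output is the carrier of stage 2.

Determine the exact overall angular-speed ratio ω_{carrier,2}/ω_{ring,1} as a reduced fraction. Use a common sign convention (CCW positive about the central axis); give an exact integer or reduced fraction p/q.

Stage 1: N_ring = 23 + 2·26 = 75
Stage 1: 23(ω_s−ω_c) = −75(ω_r−ω_c),  ω_c=0, ω_r=1
Stage 1: ω_s = 0 − (75/23)(1−0) = -75/23
  ⇒ ω_s¹/ω_r¹ = -75/23
Stage 2: N_ring = 36 + 2·24 = 84
Stage 2: 36(ω_s−ω_c) = −84(ω_r−ω_c),  ω_s=0, ω_r=1
Stage 2: 36(0−ω_c) = −84(1−ω_c)  ⇒  120ω_c = 84  ⇒  ω_c = 7/10
  ⇒ ω_c²/ω_r² = 7/10
Coupling ω_r² = ω_s¹ ⇒ overall = -75/23 × 7/10 = -105/46

-105/46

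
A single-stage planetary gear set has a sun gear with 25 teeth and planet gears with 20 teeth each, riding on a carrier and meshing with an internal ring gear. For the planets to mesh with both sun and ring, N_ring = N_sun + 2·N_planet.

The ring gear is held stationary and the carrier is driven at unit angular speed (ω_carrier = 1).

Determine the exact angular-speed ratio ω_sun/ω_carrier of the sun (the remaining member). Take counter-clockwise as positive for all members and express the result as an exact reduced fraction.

N_ring = 25 + 2·20 = 65
25(ω_s−ω_c) = −65(ω_r−ω_c),  ω_r=0, ω_c=1
ω_s = 1 − (65/25)(0−1) = 18/5
ω_s/ω_c = 18/5

18/5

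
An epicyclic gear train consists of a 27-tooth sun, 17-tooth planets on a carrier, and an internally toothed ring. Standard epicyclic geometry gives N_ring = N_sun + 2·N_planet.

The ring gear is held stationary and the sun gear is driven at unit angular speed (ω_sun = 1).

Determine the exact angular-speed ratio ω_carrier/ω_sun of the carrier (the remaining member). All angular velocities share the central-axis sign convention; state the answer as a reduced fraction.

27/88

N_ring = 27 + 2·17 = 61
27(ω_s−ω_c) = −61(ω_r−ω_c),  ω_r=0, ω_s=1
27(1−ω_c) = −61(0−ω_c)  ⇒  88ω_c = 27  ⇒  ω_c = 27/88
ω_c/ω_s = 27/88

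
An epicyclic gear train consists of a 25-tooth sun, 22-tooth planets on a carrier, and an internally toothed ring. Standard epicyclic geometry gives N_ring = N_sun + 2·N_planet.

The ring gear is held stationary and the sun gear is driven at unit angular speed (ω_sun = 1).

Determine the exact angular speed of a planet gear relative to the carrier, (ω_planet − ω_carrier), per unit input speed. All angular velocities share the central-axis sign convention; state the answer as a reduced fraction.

-1725/2068

N_ring = 25 + 2·22 = 69
25(ω_s−ω_c) = −69(ω_r−ω_c),  ω_r=0, ω_s=1
25(1−ω_c) = −69(0−ω_c)  ⇒  94ω_c = 25  ⇒  ω_c = 25/94
sun–planet: 25·(1−25/94) = −22·(ω_p−ω_c)  ⇒  ω_p−ω_c = −(25/22)·(69/94) = -1725/2068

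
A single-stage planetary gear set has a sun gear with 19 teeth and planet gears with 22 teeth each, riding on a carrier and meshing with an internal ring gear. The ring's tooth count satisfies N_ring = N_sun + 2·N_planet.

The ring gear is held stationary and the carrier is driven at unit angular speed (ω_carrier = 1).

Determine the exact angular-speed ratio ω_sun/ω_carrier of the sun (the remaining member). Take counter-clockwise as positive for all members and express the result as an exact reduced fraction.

N_ring = 19 + 2·22 = 63
19(ω_s−ω_c) = −63(ω_r−ω_c),  ω_r=0, ω_c=1
ω_s = 1 − (63/19)(0−1) = 82/19
ω_s/ω_c = 82/19

82/19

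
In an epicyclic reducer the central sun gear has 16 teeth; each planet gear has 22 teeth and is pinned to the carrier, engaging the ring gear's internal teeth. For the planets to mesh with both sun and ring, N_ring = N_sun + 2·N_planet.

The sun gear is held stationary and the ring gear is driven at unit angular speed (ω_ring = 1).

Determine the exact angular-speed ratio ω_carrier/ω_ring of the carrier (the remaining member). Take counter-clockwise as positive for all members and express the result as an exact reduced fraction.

N_ring = 16 + 2·22 = 60
16(ω_s−ω_c) = −60(ω_r−ω_c),  ω_s=0, ω_r=1
16(0−ω_c) = −60(1−ω_c)  ⇒  76ω_c = 60  ⇒  ω_c = 15/19
ω_c/ω_r = 15/19

15/19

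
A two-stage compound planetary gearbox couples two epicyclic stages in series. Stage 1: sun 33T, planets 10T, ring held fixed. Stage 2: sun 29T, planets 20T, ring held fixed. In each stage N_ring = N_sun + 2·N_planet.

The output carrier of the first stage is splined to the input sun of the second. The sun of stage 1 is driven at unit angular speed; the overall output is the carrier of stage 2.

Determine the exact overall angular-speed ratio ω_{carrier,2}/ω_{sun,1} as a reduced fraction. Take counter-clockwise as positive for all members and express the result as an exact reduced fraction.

Stage 1: N_ring = 33 + 2·10 = 53
Stage 1: 33(ω_s−ω_c) = −53(ω_r−ω_c),  ω_r=0, ω_s=1
Stage 1: 33(1−ω_c) = −53(0−ω_c)  ⇒  86ω_c = 33  ⇒  ω_c = 33/86
  ⇒ ω_c¹/ω_s¹ = 33/86
Stage 2: N_ring = 29 + 2·20 = 69
Stage 2: 29(ω_s−ω_c) = −69(ω_r−ω_c),  ω_r=0, ω_s=1
Stage 2: 29(1−ω_c) = −69(0−ω_c)  ⇒  98ω_c = 29  ⇒  ω_c = 29/98
  ⇒ ω_c²/ω_s² = 29/98
Coupling ω_s² = ω_c¹ ⇒ overall = 33/86 × 29/98 = 957/8428

957/8428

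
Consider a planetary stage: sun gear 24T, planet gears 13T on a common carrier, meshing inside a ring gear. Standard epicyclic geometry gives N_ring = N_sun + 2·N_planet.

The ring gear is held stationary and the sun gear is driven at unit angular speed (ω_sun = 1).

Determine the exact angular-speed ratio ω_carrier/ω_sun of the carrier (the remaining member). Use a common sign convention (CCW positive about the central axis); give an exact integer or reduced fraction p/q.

N_ring = 24 + 2·13 = 50
24(ω_s−ω_c) = −50(ω_r−ω_c),  ω_r=0, ω_s=1
24(1−ω_c) = −50(0−ω_c)  ⇒  74ω_c = 24  ⇒  ω_c = 12/37
ω_c/ω_s = 12/37

12/37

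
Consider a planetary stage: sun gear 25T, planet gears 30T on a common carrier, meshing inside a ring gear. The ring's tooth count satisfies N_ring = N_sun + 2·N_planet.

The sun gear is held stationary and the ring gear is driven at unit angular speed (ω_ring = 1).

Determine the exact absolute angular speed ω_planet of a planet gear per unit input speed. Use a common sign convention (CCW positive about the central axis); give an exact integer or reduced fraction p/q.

17/12

N_ring = 25 + 2·30 = 85
25(ω_s−ω_c) = −85(ω_r−ω_c),  ω_s=0, ω_r=1
25(0−ω_c) = −85(1−ω_c)  ⇒  110ω_c = 85  ⇒  ω_c = 17/22
sun–planet: 25·(0−17/22) = −30·(ω_p−ω_c)  ⇒  ω_p−ω_c = −(25/30)·(-17/22) = 85/132
ω_p = 17/22 + 85/132 = 17/12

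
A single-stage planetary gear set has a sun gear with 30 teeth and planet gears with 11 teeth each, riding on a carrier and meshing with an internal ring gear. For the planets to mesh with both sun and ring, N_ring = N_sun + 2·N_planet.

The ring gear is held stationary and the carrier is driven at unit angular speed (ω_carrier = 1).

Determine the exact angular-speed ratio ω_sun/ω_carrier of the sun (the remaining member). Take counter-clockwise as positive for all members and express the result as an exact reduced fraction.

41/15

N_ring = 30 + 2·11 = 52
30(ω_s−ω_c) = −52(ω_r−ω_c),  ω_r=0, ω_c=1
ω_s = 1 − (52/30)(0−1) = 41/15
ω_s/ω_c = 41/15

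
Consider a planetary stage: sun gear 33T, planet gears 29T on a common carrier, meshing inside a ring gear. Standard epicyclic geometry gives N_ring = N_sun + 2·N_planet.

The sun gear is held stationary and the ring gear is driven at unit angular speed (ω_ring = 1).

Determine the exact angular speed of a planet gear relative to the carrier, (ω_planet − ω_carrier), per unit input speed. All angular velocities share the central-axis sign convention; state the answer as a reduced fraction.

N_ring = 33 + 2·29 = 91
33(ω_s−ω_c) = −91(ω_r−ω_c),  ω_s=0, ω_r=1
33(0−ω_c) = −91(1−ω_c)  ⇒  124ω_c = 91  ⇒  ω_c = 91/124
sun–planet: 33·(0−91/124) = −29·(ω_p−ω_c)  ⇒  ω_p−ω_c = −(33/29)·(-91/124) = 3003/3596

3003/3596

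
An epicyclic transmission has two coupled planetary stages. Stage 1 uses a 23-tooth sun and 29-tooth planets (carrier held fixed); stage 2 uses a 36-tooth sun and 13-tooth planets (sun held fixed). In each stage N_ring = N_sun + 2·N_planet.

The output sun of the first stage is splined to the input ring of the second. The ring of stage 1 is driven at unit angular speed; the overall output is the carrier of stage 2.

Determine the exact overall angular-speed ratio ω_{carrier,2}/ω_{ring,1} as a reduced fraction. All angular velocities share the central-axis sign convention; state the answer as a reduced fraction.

-2511/1127

Stage 1: N_ring = 23 + 2·29 = 81
Stage 1: 23(ω_s−ω_c) = −81(ω_r−ω_c),  ω_c=0, ω_r=1
Stage 1: ω_s = 0 − (81/23)(1−0) = -81/23
  ⇒ ω_s¹/ω_r¹ = -81/23
Stage 2: N_ring = 36 + 2·13 = 62
Stage 2: 36(ω_s−ω_c) = −62(ω_r−ω_c),  ω_s=0, ω_r=1
Stage 2: 36(0−ω_c) = −62(1−ω_c)  ⇒  98ω_c = 62  ⇒  ω_c = 31/49
  ⇒ ω_c²/ω_r² = 31/49
Coupling ω_r² = ω_s¹ ⇒ overall = -81/23 × 31/49 = -2511/1127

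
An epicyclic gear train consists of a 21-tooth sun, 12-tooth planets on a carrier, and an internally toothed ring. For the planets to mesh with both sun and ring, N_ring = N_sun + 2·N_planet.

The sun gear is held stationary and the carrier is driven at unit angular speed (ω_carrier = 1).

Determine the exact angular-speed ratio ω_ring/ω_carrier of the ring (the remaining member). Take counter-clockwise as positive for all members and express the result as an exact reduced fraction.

22/15

N_ring = 21 + 2·12 = 45
21(ω_s−ω_c) = −45(ω_r−ω_c),  ω_s=0, ω_c=1
ω_r = 1 − (21/45)(0−1) = 22/15
ω_r/ω_c = 22/15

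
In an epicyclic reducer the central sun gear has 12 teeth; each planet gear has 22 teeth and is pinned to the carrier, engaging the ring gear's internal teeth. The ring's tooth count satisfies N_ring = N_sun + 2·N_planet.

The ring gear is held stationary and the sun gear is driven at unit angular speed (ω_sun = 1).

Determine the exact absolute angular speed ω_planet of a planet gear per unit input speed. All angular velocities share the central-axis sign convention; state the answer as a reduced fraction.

-3/11

N_ring = 12 + 2·22 = 56
12(ω_s−ω_c) = −56(ω_r−ω_c),  ω_r=0, ω_s=1
12(1−ω_c) = −56(0−ω_c)  ⇒  68ω_c = 12  ⇒  ω_c = 3/17
sun–planet: 12·(1−3/17) = −22·(ω_p−ω_c)  ⇒  ω_p−ω_c = −(12/22)·(14/17) = -84/187
ω_p = 3/17 − 84/187 = -3/11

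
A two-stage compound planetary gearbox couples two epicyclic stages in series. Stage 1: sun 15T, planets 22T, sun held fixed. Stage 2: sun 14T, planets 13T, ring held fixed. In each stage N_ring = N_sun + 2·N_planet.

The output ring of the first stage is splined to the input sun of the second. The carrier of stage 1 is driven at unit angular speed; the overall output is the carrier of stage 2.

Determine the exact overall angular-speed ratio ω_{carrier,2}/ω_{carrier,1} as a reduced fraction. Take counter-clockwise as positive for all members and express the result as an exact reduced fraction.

Stage 1: N_ring = 15 + 2·22 = 59
Stage 1: 15(ω_s−ω_c) = −59(ω_r−ω_c),  ω_s=0, ω_c=1
Stage 1: ω_r = 1 − (15/59)(0−1) = 74/59
  ⇒ ω_r¹/ω_c¹ = 74/59
Stage 2: N_ring = 14 + 2·13 = 40
Stage 2: 14(ω_s−ω_c) = −40(ω_r−ω_c),  ω_r=0, ω_s=1
Stage 2: 14(1−ω_c) = −40(0−ω_c)  ⇒  54ω_c = 14  ⇒  ω_c = 7/27
  ⇒ ω_c²/ω_s² = 7/27
Coupling ω_s² = ω_r¹ ⇒ overall = 74/59 × 7/27 = 518/1593

518/1593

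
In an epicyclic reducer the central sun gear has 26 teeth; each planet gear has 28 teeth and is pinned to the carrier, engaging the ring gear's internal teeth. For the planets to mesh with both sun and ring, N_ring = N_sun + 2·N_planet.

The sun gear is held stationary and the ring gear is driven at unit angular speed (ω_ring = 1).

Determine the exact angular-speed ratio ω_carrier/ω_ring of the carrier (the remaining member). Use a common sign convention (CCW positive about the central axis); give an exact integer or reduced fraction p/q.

41/54

N_ring = 26 + 2·28 = 82
26(ω_s−ω_c) = −82(ω_r−ω_c),  ω_s=0, ω_r=1
26(0−ω_c) = −82(1−ω_c)  ⇒  108ω_c = 82  ⇒  ω_c = 41/54
ω_c/ω_r = 41/54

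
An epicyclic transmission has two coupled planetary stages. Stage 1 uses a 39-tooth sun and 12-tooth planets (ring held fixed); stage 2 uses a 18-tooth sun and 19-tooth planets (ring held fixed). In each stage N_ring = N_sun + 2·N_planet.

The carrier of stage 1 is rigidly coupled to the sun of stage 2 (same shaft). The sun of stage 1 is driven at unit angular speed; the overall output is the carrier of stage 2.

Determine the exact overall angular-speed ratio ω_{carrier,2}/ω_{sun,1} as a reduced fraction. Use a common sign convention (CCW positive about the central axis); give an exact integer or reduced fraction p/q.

117/1258

Stage 1: N_ring = 39 + 2·12 = 63
Stage 1: 39(ω_s−ω_c) = −63(ω_r−ω_c),  ω_r=0, ω_s=1
Stage 1: 39(1−ω_c) = −63(0−ω_c)  ⇒  102ω_c = 39  ⇒  ω_c = 13/34
  ⇒ ω_c¹/ω_s¹ = 13/34
Stage 2: N_ring = 18 + 2·19 = 56
Stage 2: 18(ω_s−ω_c) = −56(ω_r−ω_c),  ω_r=0, ω_s=1
Stage 2: 18(1−ω_c) = −56(0−ω_c)  ⇒  74ω_c = 18  ⇒  ω_c = 9/37
  ⇒ ω_c²/ω_s² = 9/37
Coupling ω_s² = ω_c¹ ⇒ overall = 13/34 × 9/37 = 117/1258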